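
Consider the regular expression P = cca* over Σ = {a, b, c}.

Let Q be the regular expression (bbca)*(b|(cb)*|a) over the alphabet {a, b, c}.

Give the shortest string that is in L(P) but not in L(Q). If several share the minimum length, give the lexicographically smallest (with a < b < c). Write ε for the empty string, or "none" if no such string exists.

The string cc is accepted by P but not by Q.
No shorter string lies in the difference, and cc is the lexicographically first length-2 string in L(P) \ L(Q).

cc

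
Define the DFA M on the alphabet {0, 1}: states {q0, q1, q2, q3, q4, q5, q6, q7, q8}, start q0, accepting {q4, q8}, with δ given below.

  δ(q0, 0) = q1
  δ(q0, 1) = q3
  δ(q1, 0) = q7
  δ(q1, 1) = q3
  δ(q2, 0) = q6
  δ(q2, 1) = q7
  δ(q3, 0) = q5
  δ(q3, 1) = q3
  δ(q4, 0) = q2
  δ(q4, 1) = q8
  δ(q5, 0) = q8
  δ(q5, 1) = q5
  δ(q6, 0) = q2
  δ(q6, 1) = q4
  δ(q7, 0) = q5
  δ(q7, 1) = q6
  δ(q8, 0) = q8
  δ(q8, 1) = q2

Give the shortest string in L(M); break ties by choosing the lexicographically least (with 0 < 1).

A breadth-first search from q0 reaches an accepting state first via the path q0 → q3 → q5 → q8 on input 100.
No string of length < 3 is accepted (BFS exhausts all shorter strings without reaching an accepting state), and 100 is the lexicographically least accepting string of length 3.

100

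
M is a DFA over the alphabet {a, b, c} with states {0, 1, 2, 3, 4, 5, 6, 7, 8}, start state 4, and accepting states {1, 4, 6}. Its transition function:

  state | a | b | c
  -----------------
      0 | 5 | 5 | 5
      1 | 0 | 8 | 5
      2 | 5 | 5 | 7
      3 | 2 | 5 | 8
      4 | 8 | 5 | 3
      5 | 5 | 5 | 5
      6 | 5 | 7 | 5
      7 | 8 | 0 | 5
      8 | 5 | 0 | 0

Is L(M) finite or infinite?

The useful states (reachable from 4 and able to reach an accepting state) are {4}.
Restricted to these states the transition graph has no cycle, so every accepting path has bounded length and L is finite.

finite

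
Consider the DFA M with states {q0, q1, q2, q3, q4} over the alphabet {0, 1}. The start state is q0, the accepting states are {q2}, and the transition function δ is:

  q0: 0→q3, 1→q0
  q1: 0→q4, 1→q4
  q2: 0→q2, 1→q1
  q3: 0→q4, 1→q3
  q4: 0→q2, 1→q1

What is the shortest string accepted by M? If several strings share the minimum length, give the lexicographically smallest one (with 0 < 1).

A breadth-first search from q0 reaches an accepting state first via the path q0 → q3 → q4 → q2 on input 000.
No string of length < 3 is accepted (BFS exhausts all shorter strings without reaching an accepting state), and 000 is the lexicographically least accepting string of length 3.

000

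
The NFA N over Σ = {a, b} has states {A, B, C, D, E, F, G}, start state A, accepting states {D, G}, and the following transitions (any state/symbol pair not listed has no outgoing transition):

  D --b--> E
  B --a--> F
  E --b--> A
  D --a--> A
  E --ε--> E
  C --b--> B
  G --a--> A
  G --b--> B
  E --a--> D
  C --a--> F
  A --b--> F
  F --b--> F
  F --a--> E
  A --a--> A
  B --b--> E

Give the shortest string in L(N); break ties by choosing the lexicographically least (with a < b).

baa

A breadth-first search from A reaches an accepting state first via the path A → F → E → D on input baa.
No string of length < 3 is accepted (BFS exhausts all shorter strings without reaching an accepting state), and baa is the lexicographically least accepting string of length 3.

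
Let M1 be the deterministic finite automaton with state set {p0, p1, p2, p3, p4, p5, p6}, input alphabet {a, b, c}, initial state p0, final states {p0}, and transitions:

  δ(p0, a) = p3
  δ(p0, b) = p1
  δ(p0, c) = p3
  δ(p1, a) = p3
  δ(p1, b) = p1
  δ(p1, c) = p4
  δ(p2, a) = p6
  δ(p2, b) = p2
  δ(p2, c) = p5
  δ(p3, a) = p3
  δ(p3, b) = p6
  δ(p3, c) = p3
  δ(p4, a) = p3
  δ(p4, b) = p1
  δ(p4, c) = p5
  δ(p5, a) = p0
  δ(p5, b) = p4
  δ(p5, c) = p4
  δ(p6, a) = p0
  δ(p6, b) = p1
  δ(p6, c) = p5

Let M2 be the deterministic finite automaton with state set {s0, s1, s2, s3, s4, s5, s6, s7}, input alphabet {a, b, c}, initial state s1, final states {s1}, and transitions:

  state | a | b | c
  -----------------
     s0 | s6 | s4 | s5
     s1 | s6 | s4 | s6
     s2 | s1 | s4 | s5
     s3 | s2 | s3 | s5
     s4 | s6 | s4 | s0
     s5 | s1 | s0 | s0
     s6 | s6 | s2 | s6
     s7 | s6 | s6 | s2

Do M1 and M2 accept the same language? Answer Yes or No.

Exploring the product automaton M1 × M2 from the start pair (p0, s1), following both machines on each input symbol, reaches 6 state pairs: (p0, s1), (p3, s6), (p1, s4), (p6, s2), (p4, s0), (p5, s5).
M1 accepts in {p0} and M2 accepts in {s1}. In every reachable pair the two components are either both accepting — (p0, s1) — or both non-accepting, so no string is accepted by exactly one of the machines: L(M1) \ L(M2) and L(M2) \ L(M1) are both empty.
Hence every string is accepted by M1 iff it is accepted by M2, and the two languages coincide.

Yes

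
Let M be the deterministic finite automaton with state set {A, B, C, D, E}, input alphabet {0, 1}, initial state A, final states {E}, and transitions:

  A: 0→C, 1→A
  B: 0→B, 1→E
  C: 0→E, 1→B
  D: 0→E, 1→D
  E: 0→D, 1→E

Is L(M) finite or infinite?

infinite

State A is reachable from the start and can reach an accepting state, and it lies on the cycle A → A.
Traversing that cycle any number of times yields accepted strings of unbounded length, so the language is infinite.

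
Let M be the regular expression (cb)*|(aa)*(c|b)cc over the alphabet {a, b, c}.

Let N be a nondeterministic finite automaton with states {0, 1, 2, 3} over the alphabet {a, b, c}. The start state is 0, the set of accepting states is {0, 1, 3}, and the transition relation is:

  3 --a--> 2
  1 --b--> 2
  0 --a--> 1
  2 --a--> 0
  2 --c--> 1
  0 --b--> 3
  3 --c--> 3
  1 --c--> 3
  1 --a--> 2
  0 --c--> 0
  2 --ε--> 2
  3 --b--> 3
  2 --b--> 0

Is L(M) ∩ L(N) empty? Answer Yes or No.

The empty string ε is accepted by both M and N.
Hence L(M) ∩ L(N) ≠ ∅.

No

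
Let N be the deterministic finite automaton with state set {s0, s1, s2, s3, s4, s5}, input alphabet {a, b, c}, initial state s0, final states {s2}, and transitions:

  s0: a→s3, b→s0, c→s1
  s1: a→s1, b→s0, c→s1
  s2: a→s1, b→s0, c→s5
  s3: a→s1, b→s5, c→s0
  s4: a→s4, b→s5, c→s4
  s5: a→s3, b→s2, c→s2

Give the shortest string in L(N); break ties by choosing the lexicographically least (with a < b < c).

A breadth-first search from s0 reaches an accepting state first via the path s0 → s3 → s5 → s2 on input abb.
No string of length < 3 is accepted (BFS exhausts all shorter strings without reaching an accepting state), and abb is the lexicographically least accepting string of length 3.

abb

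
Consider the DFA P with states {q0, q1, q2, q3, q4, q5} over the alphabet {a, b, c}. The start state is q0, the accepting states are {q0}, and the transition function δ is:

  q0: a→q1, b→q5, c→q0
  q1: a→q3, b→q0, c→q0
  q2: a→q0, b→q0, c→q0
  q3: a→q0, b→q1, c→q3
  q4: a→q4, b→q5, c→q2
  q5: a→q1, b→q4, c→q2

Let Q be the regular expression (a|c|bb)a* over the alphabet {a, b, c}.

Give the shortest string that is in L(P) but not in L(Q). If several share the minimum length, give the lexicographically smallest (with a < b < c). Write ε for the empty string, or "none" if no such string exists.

The empty string ε is accepted by P but not by Q.
Since ε is the unique shortest string, it is the required witness.

ε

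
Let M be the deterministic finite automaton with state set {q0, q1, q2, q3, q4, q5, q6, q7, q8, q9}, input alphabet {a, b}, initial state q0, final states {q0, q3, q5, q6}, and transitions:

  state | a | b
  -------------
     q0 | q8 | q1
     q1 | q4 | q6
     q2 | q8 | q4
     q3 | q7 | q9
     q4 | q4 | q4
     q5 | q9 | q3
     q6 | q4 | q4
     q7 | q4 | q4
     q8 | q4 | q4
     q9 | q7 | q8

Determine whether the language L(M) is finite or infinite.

The useful states (reachable from q0 and able to reach an accepting state) are {q0, q1, q6}.
Restricted to these states the transition graph has no cycle, so every accepting path has bounded length and L is finite.

finite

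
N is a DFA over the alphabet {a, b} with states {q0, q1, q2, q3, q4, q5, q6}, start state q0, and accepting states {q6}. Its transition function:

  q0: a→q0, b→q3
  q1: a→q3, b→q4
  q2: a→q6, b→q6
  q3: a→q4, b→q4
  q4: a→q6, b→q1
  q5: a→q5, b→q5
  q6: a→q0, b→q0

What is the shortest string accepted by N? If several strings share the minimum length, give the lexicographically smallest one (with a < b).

A breadth-first search from q0 reaches an accepting state first via the path q0 → q3 → q4 → q6 on input baa.
No string of length < 3 is accepted (BFS exhausts all shorter strings without reaching an accepting state), and baa is the lexicographically least accepting string of length 3.

baa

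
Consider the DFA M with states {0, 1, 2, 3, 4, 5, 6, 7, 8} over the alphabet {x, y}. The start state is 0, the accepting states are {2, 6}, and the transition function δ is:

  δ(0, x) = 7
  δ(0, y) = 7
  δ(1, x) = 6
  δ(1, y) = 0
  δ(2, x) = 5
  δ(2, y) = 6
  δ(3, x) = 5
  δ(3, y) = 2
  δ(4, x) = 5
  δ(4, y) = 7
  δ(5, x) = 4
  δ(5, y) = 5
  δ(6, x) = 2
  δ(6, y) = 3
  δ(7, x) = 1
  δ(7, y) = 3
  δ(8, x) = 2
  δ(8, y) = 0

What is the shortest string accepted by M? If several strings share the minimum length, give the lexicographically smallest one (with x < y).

xxx

A breadth-first search from 0 reaches an accepting state first via the path 0 → 7 → 1 → 6 on input xxx.
No string of length < 3 is accepted (BFS exhausts all shorter strings without reaching an accepting state), and xxx is the lexicographically least accepting string of length 3.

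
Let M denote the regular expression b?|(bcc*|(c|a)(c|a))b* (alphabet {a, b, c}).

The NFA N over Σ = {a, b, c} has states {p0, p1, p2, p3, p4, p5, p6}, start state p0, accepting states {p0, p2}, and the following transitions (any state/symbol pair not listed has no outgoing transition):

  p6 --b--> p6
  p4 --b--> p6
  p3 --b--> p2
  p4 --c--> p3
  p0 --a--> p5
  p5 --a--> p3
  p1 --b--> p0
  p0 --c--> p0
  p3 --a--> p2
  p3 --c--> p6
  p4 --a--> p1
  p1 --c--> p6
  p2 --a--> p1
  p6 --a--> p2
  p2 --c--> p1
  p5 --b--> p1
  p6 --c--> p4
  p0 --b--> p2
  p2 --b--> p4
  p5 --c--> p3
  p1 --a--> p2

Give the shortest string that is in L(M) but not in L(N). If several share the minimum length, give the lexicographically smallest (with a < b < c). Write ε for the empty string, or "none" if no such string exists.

aa

The string aa is accepted by M but not by N.
No shorter string lies in the difference, and aa is the lexicographically first length-2 string in L(M) \ L(N).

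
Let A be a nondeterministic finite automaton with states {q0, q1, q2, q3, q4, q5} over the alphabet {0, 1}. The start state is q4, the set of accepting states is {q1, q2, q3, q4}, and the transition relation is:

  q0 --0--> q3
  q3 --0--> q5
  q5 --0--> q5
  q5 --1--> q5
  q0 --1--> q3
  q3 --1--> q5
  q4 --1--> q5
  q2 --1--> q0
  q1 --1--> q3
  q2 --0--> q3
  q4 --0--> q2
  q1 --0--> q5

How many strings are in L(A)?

5

The useful subgraph on states {q0, q2, q3, q4} is acyclic, so L(A) is finite; the longest accepting path visits 4 useful states, giving maximum string length 3.
Counting accepting paths from q4 by length: 1 of length 0, 1 of length 1, 1 of length 2, 2 of length 3. Total 5.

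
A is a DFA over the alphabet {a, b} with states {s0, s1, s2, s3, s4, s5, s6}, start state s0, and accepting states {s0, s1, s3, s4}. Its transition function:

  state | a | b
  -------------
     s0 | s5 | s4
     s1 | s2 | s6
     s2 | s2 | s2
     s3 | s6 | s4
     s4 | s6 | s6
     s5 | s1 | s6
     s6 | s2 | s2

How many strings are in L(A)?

3

The useful subgraph on states {s0, s1, s4, s5} is acyclic, so L(A) is finite; the longest accepting path visits 3 useful states, giving maximum string length 2.
Counting accepting paths from s0 by length: 1 of length 0, 1 of length 1, 1 of length 2. Total 3.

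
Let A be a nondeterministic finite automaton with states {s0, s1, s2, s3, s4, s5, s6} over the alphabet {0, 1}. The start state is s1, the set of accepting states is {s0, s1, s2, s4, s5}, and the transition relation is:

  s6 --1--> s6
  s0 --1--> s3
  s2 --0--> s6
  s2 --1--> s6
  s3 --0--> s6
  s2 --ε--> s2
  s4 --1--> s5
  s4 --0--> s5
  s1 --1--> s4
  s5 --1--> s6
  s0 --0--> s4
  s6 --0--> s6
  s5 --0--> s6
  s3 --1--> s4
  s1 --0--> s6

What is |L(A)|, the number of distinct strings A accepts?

The useful subgraph on states {s1, s4, s5} is acyclic, so L(A) is finite; the longest accepting path visits 3 useful states, giving maximum string length 2.
Counting accepting paths from s1 by length: 1 of length 0, 1 of length 1, 2 of length 2. Total 4.

4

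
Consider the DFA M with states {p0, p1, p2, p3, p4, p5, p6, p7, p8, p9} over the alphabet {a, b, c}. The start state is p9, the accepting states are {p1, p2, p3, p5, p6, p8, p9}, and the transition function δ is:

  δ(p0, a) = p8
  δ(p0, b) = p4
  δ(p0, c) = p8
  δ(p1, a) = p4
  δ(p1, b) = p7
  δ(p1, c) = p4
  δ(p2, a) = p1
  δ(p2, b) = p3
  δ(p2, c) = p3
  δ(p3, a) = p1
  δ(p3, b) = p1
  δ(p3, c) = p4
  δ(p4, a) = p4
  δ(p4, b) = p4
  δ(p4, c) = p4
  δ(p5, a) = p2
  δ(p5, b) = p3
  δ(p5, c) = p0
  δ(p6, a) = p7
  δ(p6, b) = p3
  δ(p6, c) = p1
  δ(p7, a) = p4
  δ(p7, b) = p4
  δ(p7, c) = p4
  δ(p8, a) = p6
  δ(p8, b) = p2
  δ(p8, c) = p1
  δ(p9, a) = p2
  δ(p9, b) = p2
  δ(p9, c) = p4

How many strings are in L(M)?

17

The useful subgraph on states {p1, p2, p3, p9} is acyclic, so L(M) is finite; the longest accepting path visits 4 useful states, giving maximum string length 3.
Counting accepting paths from p9 by length: 1 of length 0, 2 of length 1, 6 of length 2, 8 of length 3. Total 17.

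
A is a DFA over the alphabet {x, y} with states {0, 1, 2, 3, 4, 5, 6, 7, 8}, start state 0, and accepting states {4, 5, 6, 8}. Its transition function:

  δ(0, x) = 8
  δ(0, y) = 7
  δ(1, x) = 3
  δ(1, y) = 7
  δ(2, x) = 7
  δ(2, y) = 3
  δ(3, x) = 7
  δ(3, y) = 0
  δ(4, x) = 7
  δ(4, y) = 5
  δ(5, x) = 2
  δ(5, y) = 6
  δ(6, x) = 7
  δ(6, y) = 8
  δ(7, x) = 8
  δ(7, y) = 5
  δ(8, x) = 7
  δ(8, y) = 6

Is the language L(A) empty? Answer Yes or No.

No

The string x is accepted: the run 0 → 8 ends in the accepting state 8.
Since at least one string is accepted, L(A) is not empty.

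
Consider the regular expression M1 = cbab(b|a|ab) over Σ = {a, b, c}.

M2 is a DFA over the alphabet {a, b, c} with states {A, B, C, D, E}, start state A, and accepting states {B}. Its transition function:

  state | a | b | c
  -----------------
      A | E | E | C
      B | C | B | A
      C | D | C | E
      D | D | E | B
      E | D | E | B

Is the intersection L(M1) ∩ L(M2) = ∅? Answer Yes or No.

Yes

Converting the expression M1 to a DFA (subset construction, then merging equivalent states) gives the minimal DFA with states {r0, r1, r2, r3, r4, r5, r6, r7}, start state r0, accepting states {r6, r7} and transitions r0: a→r1, b→r1, c→r2; r1: a→r1, b→r1, c→r1; r2: a→r1, b→r3, c→r1; r3: a→r4, b→r1, c→r1; r4: a→r1, b→r5, c→r1; r5: a→r6, b→r7, c→r1; r6: a→r1, b→r7, c→r1; r7: a→r1, b→r1, c→r1.
Exploring the product automaton M1 × M2 from the start pair (r0, A), following both machines on each input symbol, reaches 12 state pairs: (r0, A), (r1, E), (r2, C), (r1, D), (r1, B), (r3, C), (r1, C), (r1, A), (r4, D), (r5, E), (r6, D), (r7, E).
M1 accepts in {r6, r7} and M2 accepts in {B}; no reachable pair has both components accepting, so no string drives both machines to acceptance simultaneously and L(M1) ∩ L(M2) = ∅.
So no string is accepted by both, and the intersection is empty.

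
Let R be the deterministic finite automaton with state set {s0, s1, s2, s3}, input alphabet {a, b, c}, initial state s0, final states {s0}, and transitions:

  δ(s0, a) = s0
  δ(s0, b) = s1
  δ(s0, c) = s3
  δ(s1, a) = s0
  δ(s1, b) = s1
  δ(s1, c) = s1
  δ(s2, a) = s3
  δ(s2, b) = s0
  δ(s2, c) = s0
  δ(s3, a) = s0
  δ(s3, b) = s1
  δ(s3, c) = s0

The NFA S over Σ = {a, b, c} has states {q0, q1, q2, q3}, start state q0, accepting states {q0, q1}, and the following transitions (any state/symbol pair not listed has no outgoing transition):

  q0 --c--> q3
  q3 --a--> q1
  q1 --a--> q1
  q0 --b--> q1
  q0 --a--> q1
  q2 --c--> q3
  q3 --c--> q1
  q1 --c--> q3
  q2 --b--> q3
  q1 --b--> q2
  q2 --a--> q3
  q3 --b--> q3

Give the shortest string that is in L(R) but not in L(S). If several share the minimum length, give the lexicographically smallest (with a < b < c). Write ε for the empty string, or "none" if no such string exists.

The string aba is accepted by R but not by S.
No shorter string lies in the difference, and aba is the lexicographically first length-3 string in L(R) \ L(S).

aba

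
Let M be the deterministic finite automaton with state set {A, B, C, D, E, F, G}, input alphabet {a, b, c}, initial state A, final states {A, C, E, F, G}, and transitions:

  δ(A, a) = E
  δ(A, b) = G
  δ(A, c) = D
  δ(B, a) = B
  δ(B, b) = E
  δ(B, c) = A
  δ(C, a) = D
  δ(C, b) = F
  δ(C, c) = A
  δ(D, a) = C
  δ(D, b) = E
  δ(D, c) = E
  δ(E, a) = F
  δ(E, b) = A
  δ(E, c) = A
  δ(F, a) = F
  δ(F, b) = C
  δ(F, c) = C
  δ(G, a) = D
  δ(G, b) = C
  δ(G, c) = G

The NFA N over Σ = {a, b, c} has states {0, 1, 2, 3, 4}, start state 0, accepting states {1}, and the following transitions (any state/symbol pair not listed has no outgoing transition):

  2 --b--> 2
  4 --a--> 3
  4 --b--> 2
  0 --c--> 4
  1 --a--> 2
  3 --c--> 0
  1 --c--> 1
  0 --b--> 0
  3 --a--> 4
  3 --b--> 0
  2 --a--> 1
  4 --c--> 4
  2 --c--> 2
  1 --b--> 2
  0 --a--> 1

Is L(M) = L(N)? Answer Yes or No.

No

The empty string ε is accepted by M but rejected by N.
So L(M) ≠ L(N).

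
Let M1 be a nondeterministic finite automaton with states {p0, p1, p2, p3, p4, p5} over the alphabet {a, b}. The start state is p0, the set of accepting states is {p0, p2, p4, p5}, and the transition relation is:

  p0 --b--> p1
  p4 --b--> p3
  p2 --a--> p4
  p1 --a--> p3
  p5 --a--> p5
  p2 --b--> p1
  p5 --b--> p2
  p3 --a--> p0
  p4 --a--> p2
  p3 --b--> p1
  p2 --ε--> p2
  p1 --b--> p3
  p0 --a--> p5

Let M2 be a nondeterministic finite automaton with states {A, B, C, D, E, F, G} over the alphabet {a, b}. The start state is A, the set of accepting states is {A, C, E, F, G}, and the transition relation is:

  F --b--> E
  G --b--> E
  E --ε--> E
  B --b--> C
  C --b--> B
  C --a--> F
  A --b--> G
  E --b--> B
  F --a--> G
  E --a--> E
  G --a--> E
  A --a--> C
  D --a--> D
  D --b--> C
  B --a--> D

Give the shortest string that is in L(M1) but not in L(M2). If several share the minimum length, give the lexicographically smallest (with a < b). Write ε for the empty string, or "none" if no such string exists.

The string ab is accepted by M1 but not by M2.
No shorter string lies in the difference, and ab is the lexicographically first length-2 string in L(M1) \ L(M2).

ab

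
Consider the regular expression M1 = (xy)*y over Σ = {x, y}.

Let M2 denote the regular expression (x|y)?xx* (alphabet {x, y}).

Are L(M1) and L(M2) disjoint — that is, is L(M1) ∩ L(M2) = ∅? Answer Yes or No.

Yes

Converting the expression M1 to a DFA (subset construction, then merging equivalent states) gives the minimal DFA with states {r0, r1, r2, r3}, start state r0, accepting states {r2} and transitions r0: x→r1, y→r2; r1: x→r3, y→r0; r2: x→r3, y→r3; r3: x→r3, y→r3.
Converting the expression M2 to a DFA (subset construction, then merging equivalent states) gives the minimal DFA with states {t0, t1, t2, t3}, start state t0, accepting states {t1} and transitions t0: x→t1, y→t2; t1: x→t1, y→t3; t2: x→t1, y→t3; t3: x→t3, y→t3.
Exploring the product automaton M1 × M2 from the start pair (r0, t0), following both machines on each input symbol, reaches 8 state pairs: (r0, t0), (r1, t1), (r2, t2), (r3, t1), (r0, t3), (r3, t3), (r1, t3), (r2, t3).
M1 accepts in {r2} and M2 accepts in {t1}; no reachable pair has both components accepting, so no string drives both machines to acceptance simultaneously and L(M1) ∩ L(M2) = ∅.
So no string is accepted by both, and the intersection is empty.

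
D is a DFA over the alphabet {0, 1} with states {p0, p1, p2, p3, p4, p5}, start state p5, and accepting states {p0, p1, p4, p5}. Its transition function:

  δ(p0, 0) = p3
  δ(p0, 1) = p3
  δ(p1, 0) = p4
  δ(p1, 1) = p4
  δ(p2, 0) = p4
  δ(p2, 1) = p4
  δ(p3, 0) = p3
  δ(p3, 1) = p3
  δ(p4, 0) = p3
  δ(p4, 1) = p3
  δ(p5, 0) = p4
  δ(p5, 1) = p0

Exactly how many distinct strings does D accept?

The useful subgraph on states {p0, p4, p5} is acyclic, so L(D) is finite; the longest accepting path visits 2 useful states, giving maximum string length 1.
Counting accepting paths from p5 by length: 1 of length 0, 2 of length 1. Total 3.

3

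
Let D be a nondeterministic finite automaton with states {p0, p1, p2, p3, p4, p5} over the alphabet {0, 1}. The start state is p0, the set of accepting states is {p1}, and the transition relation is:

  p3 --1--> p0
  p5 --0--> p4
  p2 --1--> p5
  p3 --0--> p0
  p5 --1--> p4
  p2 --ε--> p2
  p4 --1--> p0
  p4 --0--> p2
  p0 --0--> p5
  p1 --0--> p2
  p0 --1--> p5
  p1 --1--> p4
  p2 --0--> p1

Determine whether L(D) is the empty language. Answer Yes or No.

No

The string 0000 is accepted: the run p0 → p5 → p4 → p2 → p1 ends in the accepting state p1.
Since at least one string is accepted, L(D) is not empty.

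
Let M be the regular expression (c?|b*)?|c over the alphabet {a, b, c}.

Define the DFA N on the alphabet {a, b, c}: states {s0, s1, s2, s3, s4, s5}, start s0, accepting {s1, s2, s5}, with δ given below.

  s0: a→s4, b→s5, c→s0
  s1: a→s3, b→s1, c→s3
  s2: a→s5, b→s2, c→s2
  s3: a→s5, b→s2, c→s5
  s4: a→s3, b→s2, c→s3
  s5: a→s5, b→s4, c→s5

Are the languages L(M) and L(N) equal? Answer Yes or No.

No

The empty string ε is accepted by M but rejected by N.
So L(M) ≠ L(N).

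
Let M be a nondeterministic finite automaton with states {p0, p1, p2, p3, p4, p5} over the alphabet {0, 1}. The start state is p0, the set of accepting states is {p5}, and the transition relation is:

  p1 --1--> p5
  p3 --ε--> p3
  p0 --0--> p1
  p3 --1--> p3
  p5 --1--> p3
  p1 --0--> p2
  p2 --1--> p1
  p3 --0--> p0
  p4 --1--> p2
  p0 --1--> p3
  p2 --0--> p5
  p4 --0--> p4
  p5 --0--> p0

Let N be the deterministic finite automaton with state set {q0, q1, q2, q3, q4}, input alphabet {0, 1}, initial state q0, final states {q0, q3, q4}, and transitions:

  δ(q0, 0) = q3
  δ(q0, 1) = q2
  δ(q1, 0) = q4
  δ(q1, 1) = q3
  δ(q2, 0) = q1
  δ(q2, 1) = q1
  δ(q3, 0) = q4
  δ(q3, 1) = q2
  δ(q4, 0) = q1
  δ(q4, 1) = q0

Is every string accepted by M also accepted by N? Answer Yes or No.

The string 01 is in L(M) but not in L(N).
So L(M) ⊄ L(N).

No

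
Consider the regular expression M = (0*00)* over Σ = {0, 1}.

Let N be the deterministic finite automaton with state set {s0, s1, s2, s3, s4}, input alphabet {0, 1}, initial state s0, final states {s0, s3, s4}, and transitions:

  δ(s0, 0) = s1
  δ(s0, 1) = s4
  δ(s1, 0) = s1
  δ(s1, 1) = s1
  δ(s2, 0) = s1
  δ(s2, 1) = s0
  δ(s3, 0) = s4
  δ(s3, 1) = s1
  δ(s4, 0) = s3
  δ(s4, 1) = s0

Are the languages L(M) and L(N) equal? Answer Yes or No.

No

The string 00 is accepted by M but rejected by N.
So L(M) ≠ L(N).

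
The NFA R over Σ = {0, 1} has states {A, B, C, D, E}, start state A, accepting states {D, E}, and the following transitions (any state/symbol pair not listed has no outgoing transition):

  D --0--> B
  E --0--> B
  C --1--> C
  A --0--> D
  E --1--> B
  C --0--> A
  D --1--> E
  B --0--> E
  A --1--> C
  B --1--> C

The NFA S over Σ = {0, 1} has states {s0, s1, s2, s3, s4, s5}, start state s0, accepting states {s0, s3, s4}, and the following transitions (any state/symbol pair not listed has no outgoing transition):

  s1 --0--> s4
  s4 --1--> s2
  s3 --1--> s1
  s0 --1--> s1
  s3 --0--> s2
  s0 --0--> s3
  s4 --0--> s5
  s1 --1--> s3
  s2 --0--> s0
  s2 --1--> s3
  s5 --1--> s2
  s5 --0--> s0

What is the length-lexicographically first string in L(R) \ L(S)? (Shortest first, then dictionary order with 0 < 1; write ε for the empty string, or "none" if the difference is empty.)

01

The string 01 is accepted by R but not by S.
No shorter string lies in the difference, and 01 is the lexicographically first length-2 string in L(R) \ L(S).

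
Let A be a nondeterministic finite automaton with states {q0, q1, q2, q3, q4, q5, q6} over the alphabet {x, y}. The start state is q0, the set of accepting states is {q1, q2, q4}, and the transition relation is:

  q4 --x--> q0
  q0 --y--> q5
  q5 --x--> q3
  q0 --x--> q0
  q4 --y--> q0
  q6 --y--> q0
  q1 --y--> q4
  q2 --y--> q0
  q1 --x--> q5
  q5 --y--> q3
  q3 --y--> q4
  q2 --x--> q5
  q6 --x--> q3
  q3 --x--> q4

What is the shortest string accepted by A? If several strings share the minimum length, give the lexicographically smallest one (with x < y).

A breadth-first search from q0 reaches an accepting state first via the path q0 → q5 → q3 → q4 on input yxx.
No string of length < 3 is accepted (BFS exhausts all shorter strings without reaching an accepting state), and yxx is the lexicographically least accepting string of length 3.

yxx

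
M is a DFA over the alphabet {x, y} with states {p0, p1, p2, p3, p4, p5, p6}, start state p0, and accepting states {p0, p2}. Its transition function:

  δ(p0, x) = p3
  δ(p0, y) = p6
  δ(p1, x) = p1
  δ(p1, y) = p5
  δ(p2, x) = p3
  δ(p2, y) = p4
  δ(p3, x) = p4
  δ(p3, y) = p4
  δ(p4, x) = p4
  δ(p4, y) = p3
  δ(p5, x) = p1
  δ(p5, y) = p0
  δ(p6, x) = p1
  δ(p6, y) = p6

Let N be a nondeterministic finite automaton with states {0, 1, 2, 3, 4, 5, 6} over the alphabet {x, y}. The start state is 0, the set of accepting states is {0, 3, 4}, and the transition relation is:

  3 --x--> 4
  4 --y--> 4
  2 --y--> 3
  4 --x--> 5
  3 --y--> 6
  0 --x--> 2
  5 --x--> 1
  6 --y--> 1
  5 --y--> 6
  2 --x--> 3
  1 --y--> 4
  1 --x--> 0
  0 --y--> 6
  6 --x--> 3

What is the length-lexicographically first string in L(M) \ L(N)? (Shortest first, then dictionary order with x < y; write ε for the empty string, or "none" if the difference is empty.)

yxyy

The string yxyy is accepted by M but not by N.
No shorter string lies in the difference, and yxyy is the lexicographically first length-4 string in L(M) \ L(N).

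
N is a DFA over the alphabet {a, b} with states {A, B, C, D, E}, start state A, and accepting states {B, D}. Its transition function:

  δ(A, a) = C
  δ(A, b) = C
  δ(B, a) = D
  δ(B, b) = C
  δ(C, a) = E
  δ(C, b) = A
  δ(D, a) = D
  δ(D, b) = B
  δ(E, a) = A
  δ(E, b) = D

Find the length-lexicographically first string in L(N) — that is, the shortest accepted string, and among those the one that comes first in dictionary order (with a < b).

A breadth-first search from A reaches an accepting state first via the path A → C → E → D on input aab.
No string of length < 3 is accepted (BFS exhausts all shorter strings without reaching an accepting state), and aab is the lexicographically least accepting string of length 3.

aab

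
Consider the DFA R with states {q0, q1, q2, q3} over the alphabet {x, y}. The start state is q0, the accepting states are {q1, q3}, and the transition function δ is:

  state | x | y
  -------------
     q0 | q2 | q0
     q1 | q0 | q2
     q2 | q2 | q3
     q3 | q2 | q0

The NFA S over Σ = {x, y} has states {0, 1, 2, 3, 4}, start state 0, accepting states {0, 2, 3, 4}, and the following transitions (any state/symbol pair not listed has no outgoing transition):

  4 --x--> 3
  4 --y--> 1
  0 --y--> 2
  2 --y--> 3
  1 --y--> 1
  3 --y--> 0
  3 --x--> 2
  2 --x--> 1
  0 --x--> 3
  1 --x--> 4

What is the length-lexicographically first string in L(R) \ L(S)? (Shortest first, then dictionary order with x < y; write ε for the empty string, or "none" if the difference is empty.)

The string yxy is accepted by R but not by S.
No shorter string lies in the difference, and yxy is the lexicographically first length-3 string in L(R) \ L(S).

yxy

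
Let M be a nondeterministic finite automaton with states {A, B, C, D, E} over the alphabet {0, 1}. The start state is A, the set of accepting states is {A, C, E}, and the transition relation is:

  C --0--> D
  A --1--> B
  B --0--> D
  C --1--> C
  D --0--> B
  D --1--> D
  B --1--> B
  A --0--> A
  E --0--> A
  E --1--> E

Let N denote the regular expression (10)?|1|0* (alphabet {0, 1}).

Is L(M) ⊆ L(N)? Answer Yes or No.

Yes

Converting the expression N to a DFA (subset construction, then merging equivalent states) gives the minimal DFA with states {n0, n1, n2, n3, n4}, start state n0, accepting states {n0, n1, n2, n4} and transitions n0: 0→n1, 1→n2; n1: 0→n1, 1→n3; n2: 0→n4, 1→n3; n3: 0→n3, 1→n3; n4: 0→n3, 1→n3.
Exploring the product automaton M × N from the start pair (A, n0), following both machines on each input symbol, reaches 6 state pairs: (A, n0), (A, n1), (B, n2), (B, n3), (D, n4), (D, n3).
M accepts in {A, C, E} and N accepts in {n0, n1, n2, n4}. The reachable pairs whose M-component is accepting are (A, n0), (A, n1); in each of them the N-component is accepting too, so the product for L(M) \ L(N) (M-component accepting, N-component rejecting) has no reachable accepting pair and the difference is empty.
Hence every string in L(M) is also in L(N).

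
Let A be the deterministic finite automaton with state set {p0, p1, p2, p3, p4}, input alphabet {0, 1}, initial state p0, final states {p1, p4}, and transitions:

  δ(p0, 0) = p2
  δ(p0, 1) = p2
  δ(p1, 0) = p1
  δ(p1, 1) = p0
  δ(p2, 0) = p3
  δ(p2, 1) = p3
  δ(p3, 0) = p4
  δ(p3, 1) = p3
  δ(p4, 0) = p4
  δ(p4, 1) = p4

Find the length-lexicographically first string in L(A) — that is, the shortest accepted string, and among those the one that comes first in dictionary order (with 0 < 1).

A breadth-first search from p0 reaches an accepting state first via the path p0 → p2 → p3 → p4 on input 000.
No string of length < 3 is accepted (BFS exhausts all shorter strings without reaching an accepting state), and 000 is the lexicographically least accepting string of length 3.

000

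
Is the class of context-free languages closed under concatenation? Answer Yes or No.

Take grammars for L₁ and L₂ with disjoint nonterminals and start symbols S₁, S₂; adding a new start symbol with S → S₁S₂ gives a context-free grammar for L₁L₂.
So the context-free languages are closed under concatenation.

Yes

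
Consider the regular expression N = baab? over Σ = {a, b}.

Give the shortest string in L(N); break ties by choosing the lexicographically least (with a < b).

baa

By inspection of the expression, no string of length less than 3 matches, and baa is the lexicographically first match of length 3.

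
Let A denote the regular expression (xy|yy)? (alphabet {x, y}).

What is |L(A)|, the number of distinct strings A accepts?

3

The expression has no Kleene star, so L(A) is finite. Expanding the alternatives gives {ε, xy, yy}.
That is 1 of length 0, 2 of length 2: 3 strings in all.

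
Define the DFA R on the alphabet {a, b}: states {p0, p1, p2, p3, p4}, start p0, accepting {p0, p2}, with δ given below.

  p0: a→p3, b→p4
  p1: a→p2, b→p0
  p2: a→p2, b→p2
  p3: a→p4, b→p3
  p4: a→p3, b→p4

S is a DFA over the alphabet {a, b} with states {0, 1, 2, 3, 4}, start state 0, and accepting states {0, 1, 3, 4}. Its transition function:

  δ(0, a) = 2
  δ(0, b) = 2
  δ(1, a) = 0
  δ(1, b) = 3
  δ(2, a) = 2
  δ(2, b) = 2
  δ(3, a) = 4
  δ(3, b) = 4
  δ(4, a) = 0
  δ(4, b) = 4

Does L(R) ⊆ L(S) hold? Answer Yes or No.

Exploring the product automaton R × S from the start pair (p0, 0), following both machines on each input symbol, reaches 3 state pairs: (p0, 0), (p3, 2), (p4, 2).
R accepts in {p0, p2} and S accepts in {0, 1, 3, 4}. The reachable pairs whose R-component is accepting are (p0, 0); in each of them the S-component is accepting too, so the product for L(R) \ L(S) (R-component accepting, S-component rejecting) has no reachable accepting pair and the difference is empty.
Hence every string in L(R) is also in L(S).

Yes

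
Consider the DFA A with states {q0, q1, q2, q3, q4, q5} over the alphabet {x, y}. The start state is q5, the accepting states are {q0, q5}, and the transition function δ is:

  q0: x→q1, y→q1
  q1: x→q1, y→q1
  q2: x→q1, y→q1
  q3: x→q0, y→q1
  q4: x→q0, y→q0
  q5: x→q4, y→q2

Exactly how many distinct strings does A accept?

The useful subgraph on states {q0, q4, q5} is acyclic, so L(A) is finite; the longest accepting path visits 3 useful states, giving maximum string length 2.
Counting accepting paths from q5 by length: 1 of length 0, 2 of length 2. Total 3.

3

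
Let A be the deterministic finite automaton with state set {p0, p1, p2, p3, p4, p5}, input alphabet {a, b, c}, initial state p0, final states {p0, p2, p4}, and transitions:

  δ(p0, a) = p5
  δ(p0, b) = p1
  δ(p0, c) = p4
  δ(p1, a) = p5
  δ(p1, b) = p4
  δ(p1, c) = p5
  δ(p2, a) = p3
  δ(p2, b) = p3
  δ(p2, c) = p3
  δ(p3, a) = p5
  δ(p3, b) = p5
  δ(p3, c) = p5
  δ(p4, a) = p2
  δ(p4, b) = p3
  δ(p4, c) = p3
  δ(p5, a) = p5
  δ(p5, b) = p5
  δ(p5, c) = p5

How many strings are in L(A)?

The useful subgraph on states {p0, p1, p2, p4} is acyclic, so L(A) is finite; the longest accepting path visits 4 useful states, giving maximum string length 3.
Counting accepting paths from p0 by length: 1 of length 0, 1 of length 1, 2 of length 2, 1 of length 3. Total 5.

5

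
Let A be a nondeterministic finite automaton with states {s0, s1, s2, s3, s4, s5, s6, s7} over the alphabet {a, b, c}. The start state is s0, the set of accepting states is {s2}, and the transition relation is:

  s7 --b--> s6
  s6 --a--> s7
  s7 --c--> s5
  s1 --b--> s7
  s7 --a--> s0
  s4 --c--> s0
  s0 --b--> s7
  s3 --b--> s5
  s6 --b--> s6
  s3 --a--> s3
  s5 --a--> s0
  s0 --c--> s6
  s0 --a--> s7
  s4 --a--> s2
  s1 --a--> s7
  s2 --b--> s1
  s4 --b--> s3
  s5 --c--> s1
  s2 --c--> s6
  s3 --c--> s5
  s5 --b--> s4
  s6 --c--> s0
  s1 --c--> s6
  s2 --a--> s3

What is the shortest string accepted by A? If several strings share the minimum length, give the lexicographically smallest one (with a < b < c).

acba

A breadth-first search from s0 reaches an accepting state first via the path s0 → s7 → s5 → s4 → s2 on input acba.
No string of length < 4 is accepted (BFS exhausts all shorter strings without reaching an accepting state), and acba is the lexicographically least accepting string of length 4.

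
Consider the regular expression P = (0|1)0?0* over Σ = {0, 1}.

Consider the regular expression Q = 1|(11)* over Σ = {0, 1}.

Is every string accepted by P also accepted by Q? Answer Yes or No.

The string 0 is in L(P) but not in L(Q).
So L(P) ⊄ L(Q).

No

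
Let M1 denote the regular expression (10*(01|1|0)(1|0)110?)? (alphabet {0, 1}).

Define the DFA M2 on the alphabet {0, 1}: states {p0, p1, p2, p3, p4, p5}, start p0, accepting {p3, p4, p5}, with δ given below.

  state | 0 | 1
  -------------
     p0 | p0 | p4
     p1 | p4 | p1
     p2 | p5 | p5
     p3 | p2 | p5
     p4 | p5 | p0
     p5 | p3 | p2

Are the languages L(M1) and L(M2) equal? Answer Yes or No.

The empty string ε is accepted by M1 but rejected by M2.
So L(M1) ≠ L(M2).

No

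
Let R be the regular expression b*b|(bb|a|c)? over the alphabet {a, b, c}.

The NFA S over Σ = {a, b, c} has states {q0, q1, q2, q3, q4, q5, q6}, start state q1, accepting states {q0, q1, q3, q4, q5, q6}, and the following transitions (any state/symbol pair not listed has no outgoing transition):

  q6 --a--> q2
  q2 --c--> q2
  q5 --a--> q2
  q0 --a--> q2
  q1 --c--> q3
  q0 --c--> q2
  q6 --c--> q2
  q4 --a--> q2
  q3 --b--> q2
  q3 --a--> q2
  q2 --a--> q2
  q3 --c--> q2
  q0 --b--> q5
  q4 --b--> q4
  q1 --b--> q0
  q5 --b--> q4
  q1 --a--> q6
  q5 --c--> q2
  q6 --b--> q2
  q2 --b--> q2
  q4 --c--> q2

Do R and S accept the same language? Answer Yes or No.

Converting the expression R to a DFA (subset construction, then merging equivalent states) gives the minimal DFA with states {r0, r1, r2, r3}, start state r0, accepting states {r0, r1, r2} and transitions r0: a→r1, b→r2, c→r1; r1: a→r3, b→r3, c→r3; r2: a→r3, b→r2, c→r3; r3: a→r3, b→r3, c→r3.
Exploring the product automaton R × S from the start pair (r0, q1), following both machines on each input symbol, reaches 7 state pairs: (r0, q1), (r1, q6), (r2, q0), (r1, q3), (r3, q2), (r2, q5), (r2, q4).
R accepts in {r0, r1, r2} and S accepts in {q0, q1, q3, q4, q5, q6}. In every reachable pair the two components are either both accepting — (r0, q1), (r1, q6), (r2, q0), (r1, q3), (r2, q5), (r2, q4) — or both non-accepting, so no string is accepted by exactly one of the machines: L(R) \ L(S) and L(S) \ L(R) are both empty.
Hence every string is accepted by R iff it is accepted by S, and the two languages coincide.

Yes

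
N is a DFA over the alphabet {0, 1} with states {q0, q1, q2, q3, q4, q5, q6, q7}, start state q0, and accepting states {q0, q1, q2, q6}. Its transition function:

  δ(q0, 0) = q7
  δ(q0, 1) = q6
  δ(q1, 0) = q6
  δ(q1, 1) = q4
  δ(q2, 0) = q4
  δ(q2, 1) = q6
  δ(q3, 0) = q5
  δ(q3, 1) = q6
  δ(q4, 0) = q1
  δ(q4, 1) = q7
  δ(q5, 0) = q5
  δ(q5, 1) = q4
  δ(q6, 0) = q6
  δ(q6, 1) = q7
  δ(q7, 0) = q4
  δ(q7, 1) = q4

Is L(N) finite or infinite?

infinite

State q6 is reachable from the start and can reach an accepting state, and it lies on the cycle q6 → q6.
Traversing that cycle any number of times yields accepted strings of unbounded length, so the language is infinite.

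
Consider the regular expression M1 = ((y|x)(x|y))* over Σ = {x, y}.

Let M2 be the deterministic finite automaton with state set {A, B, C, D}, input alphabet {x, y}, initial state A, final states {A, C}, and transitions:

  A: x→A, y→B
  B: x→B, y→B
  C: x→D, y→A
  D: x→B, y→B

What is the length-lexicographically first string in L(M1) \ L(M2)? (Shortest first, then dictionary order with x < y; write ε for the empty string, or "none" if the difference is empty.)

The string xy is accepted by M1 but not by M2.
No shorter string lies in the difference, and xy is the lexicographically first length-2 string in L(M1) \ L(M2).

xy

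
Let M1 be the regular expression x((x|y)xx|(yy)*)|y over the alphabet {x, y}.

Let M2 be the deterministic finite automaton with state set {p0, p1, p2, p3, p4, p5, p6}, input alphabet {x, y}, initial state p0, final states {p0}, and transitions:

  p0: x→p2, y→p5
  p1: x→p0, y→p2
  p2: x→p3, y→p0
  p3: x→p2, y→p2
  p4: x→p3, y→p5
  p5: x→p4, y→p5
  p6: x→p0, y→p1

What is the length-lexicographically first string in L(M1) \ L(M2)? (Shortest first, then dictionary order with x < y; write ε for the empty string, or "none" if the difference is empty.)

The string x is accepted by M1 but not by M2.
No shorter string lies in the difference, and x is the lexicographically first length-1 string in L(M1) \ L(M2).

x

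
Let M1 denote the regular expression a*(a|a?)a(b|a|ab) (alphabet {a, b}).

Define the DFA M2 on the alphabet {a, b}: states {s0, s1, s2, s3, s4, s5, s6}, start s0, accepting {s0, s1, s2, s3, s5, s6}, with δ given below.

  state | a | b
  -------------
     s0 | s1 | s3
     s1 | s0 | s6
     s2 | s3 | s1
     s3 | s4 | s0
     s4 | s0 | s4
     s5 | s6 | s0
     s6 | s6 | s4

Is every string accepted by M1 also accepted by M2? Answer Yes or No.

Yes

Converting the expression M1 to a DFA (subset construction, then merging equivalent states) gives the minimal DFA with states {r0, r1, r2, r3, r4}, start state r0, accepting states {r3, r4} and transitions r0: a→r1, b→r2; r1: a→r3, b→r4; r2: a→r2, b→r2; r3: a→r3, b→r4; r4: a→r2, b→r2.
Exploring the product automaton M1 × M2 from the start pair (r0, s0), following both machines on each input symbol, reaches 11 state pairs: (r0, s0), (r1, s1), (r2, s3), (r3, s0), (r4, s6), (r2, s4), (r2, s0), (r3, s1), (r4, s3), (r2, s6), (r2, s1).
M1 accepts in {r3, r4} and M2 accepts in {s0, s1, s2, s3, s5, s6}. The reachable pairs whose M1-component is accepting are (r3, s0), (r4, s6), (r3, s1), (r4, s3); in each of them the M2-component is accepting too, so the product for L(M1) \ L(M2) (M1-component accepting, M2-component rejecting) has no reachable accepting pair and the difference is empty.
Hence every string in L(M1) is also in L(M2).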